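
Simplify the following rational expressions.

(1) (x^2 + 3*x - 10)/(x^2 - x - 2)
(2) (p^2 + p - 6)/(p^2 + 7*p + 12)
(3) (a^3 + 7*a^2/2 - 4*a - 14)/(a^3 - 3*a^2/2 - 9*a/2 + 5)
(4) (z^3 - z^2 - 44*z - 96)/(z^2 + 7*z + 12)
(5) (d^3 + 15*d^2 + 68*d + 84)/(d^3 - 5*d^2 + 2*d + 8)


(1) = (x + 5)/(x + 1)
(2) = (p - 2)/(p + 4)
(3) = (2*a^2 + 3*a - 14)/(2*a^2 - 7*a + 5)
(4) = z - 8
(5) = (d^3 + 15*d^2 + 68*d + 84)/(d^3 - 5*d^2 + 2*d + 8)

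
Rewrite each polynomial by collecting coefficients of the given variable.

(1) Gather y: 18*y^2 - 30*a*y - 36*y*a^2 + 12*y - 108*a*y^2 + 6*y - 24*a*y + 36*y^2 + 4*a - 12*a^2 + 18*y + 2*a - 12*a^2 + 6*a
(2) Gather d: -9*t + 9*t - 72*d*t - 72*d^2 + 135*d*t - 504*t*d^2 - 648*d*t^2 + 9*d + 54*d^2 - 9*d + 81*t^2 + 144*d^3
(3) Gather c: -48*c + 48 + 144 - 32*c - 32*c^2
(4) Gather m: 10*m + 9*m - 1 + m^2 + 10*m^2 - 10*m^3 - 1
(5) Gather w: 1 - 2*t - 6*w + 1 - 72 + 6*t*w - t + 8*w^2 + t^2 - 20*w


(1) = -24*a^2 + 12*a + y^2*(54 - 108*a) + y*(-36*a^2 - 54*a + 36)
(2) = 144*d^3 + d^2*(-504*t - 18) + d*(-648*t^2 + 63*t) + 81*t^2
(3) = -32*c^2 - 80*c + 192
(4) = -10*m^3 + 11*m^2 + 19*m - 2
(5) = t^2 - 3*t + 8*w^2 + w*(6*t - 26) - 70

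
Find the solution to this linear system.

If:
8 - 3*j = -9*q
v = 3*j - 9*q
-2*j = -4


Then:
j = 2
q = -2/9
v = 8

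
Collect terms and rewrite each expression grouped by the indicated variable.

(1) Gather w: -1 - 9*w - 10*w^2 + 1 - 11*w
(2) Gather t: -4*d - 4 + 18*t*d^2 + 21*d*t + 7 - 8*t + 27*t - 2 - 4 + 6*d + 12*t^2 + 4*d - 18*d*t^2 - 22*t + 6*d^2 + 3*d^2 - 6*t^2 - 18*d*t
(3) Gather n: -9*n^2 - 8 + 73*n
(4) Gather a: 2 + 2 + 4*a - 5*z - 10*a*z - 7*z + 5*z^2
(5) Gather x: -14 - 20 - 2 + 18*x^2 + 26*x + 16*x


(1) = -10*w^2 - 20*w
(2) = 9*d^2 + 6*d + t^2*(6 - 18*d) + t*(18*d^2 + 3*d - 3) - 3
(3) = -9*n^2 + 73*n - 8
(4) = a*(4 - 10*z) + 5*z^2 - 12*z + 4
(5) = 18*x^2 + 42*x - 36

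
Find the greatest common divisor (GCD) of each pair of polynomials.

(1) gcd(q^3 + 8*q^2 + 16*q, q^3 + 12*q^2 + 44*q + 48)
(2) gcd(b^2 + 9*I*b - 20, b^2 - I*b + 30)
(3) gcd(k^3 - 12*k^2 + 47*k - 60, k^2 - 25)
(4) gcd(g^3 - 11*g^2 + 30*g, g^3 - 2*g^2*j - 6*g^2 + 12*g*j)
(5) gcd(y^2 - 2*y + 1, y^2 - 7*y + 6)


(1) = q + 4
(2) = gcd((b + 4*I)*(b + 5*I), (b - 6*I)*(b + 5*I)) = b + 5*I
(3) = k - 5
(4) = gcd(g*(g - 6)*(g - 5), g*(g - 6)*(g - 2*j)) = g^2 - 6*g
(5) = y - 1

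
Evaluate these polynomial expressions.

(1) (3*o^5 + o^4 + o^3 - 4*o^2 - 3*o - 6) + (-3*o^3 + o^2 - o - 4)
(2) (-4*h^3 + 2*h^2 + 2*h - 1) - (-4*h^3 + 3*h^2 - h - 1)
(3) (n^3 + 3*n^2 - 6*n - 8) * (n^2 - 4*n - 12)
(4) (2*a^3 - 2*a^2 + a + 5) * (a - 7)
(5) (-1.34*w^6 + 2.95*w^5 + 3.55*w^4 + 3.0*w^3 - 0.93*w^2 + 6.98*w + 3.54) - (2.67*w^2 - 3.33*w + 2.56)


(1) = 3*o^5 + o^4 - 2*o^3 - 3*o^2 - 4*o - 10
(2) = -h^2 + 3*h
(3) = n^5 - n^4 - 30*n^3 - 20*n^2 + 104*n + 96
(4) = 2*a^4 - 16*a^3 + 15*a^2 - 2*a - 35
(5) = -1.34*w^6 + 2.95*w^5 + 3.55*w^4 + 3.0*w^3 - 3.6*w^2 + 10.31*w + 0.98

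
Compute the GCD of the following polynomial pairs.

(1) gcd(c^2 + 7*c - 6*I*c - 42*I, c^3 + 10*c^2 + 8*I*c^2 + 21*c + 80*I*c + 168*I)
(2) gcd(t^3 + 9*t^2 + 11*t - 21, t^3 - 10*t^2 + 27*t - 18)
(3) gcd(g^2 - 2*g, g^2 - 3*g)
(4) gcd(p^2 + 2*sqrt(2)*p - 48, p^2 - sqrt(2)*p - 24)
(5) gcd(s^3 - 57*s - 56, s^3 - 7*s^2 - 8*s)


(1) = c + 7
(2) = gcd((t - 1)*(t + 3)*(t + 7), (t - 6)*(t - 3)*(t - 1)) = t - 1
(3) = g
(4) = gcd((p - 4*sqrt(2))*(p + 6*sqrt(2)), (p - 4*sqrt(2))*(p + 3*sqrt(2))) = p - 4*sqrt(2)
(5) = s^2 - 7*s - 8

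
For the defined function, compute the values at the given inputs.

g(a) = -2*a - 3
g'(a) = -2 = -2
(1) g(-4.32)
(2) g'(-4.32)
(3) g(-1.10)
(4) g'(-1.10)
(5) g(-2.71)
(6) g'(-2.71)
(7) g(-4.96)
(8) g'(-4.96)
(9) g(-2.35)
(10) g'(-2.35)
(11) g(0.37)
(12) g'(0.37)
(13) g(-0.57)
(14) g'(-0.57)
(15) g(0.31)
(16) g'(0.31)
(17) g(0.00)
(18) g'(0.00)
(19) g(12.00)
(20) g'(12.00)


(1) = 5.64
(2) = -2.00
(3) = -0.80
(4) = -2.00
(5) = 2.42
(6) = -2.00
(7) = 6.92
(8) = -2.00
(9) = 1.70
(10) = -2.00
(11) = -3.74
(12) = -2.00
(13) = -1.86
(14) = -2.00
(15) = -3.62
(16) = -2.00
(17) = -3.00
(18) = -2.00
(19) = -27.00
(20) = -2.00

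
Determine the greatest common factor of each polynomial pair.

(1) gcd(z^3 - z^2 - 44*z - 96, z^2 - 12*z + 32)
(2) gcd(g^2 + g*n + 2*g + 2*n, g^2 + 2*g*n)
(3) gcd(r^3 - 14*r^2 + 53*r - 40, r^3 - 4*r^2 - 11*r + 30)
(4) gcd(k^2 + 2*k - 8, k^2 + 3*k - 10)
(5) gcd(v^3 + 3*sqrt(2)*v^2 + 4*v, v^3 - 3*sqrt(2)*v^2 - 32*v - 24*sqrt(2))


(1) = z - 8
(2) = 1
(3) = r - 5
(4) = gcd((k - 2)*(k + 4), (k - 2)*(k + 5)) = k - 2
(5) = gcd(v*(v + sqrt(2))*(v + 2*sqrt(2)), (v - 6*sqrt(2))*(v + sqrt(2))*(v + 2*sqrt(2))) = v^2 + 3*sqrt(2)*v + 4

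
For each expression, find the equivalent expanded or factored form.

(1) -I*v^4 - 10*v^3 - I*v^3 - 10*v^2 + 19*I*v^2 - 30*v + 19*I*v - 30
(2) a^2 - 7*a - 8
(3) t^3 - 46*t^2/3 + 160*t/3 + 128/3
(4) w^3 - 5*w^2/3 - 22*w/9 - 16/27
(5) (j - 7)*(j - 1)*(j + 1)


(1) = (v - 6*I)*(v - 5*I)*(v + I)*(-I*v - I)
(2) = (a - 8)*(a + 1)
(3) = (t - 8)^2*(t + 2/3)
(4) = (w - 8/3)*(w + 1/3)*(w + 2/3)
(5) = j^3 - 7*j^2 - j + 7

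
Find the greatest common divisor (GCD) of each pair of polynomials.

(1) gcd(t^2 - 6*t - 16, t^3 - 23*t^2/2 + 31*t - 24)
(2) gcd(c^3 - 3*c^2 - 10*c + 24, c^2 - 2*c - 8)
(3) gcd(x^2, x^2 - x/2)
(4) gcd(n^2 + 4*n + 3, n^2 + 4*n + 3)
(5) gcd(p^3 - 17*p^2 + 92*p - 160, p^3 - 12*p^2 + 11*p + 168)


(1) = t - 8
(2) = c - 4
(3) = gcd(x^2, x*(x - 1/2)) = x
(4) = n^2 + 4*n + 3
(5) = gcd((p - 8)*(p - 5)*(p - 4), (p - 8)*(p - 7)*(p + 3)) = p - 8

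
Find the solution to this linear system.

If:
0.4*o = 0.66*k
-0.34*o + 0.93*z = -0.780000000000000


Then:
k = 1.65775401069519*z + 1.3903743315508
o = 2.73529411764706*z + 2.29411764705882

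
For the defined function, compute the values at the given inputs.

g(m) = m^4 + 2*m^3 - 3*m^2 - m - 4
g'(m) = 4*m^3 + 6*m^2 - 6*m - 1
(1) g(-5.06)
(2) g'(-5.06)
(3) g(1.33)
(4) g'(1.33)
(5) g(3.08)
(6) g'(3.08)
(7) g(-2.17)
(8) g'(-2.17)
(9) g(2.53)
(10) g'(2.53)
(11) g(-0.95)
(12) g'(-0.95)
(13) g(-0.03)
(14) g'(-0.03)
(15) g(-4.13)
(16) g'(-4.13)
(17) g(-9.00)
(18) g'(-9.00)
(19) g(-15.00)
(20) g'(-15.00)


(1) = 320.69
(2) = -335.24
(3) = -2.80
(4) = 11.04
(5) = 112.89
(6) = 154.31
(7) = -14.22
(8) = -0.60
(9) = 47.63
(10) = 87.00
(11) = -6.66
(12) = 6.69
(13) = -3.97
(14) = -0.81
(15) = 99.01
(16) = -155.66
(17) = 4865.00
(18) = -2377.00
(19) = 43211.00
(20) = -12061.00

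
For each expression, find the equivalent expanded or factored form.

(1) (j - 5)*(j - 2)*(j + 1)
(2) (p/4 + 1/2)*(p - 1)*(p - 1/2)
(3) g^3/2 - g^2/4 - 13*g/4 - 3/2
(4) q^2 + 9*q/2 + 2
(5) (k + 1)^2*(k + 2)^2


(1) = j^3 - 6*j^2 + 3*j + 10
(2) = p^3/4 + p^2/8 - 5*p/8 + 1/4
(3) = (g/2 + 1)*(g - 3)*(g + 1/2)
(4) = (q + 1/2)*(q + 4)
(5) = k^4 + 6*k^3 + 13*k^2 + 12*k + 4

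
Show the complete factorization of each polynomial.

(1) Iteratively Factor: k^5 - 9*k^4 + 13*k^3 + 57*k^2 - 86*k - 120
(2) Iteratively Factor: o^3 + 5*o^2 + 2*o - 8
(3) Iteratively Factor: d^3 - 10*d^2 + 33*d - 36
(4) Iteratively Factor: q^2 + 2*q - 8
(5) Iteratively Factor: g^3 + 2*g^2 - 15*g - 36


(1) = (k - 5)*(k^4 - 4*k^3 - 7*k^2 + 22*k + 24) = (k - 5)*(k + 2)*(k^3 - 6*k^2 + 5*k + 12) = (k - 5)*(k - 3)*(k + 2)*(k^2 - 3*k - 4) = (k - 5)*(k - 3)*(k + 1)*(k + 2)*(k - 4)
(2) = (o - 1)*(o^2 + 6*o + 8) = (o - 1)*(o + 2)*(o + 4)
(3) = (d - 3)*(d^2 - 7*d + 12) = (d - 3)^2*(d - 4)
(4) = (q - 2)*(q + 4)
(5) = (g - 4)*(g^2 + 6*g + 9) = (g - 4)*(g + 3)*(g + 3)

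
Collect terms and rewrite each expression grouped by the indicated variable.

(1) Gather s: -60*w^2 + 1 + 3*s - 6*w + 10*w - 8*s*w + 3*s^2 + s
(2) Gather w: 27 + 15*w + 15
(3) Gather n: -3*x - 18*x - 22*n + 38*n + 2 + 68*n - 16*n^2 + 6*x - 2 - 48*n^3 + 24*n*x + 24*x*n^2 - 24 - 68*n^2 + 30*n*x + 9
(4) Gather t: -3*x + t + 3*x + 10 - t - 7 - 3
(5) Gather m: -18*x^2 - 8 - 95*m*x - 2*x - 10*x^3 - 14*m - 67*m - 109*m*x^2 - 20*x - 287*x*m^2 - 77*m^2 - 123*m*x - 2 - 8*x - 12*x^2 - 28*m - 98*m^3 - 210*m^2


(1) = 3*s^2 + s*(4 - 8*w) - 60*w^2 + 4*w + 1
(2) = 15*w + 42
(3) = -48*n^3 + n^2*(24*x - 84) + n*(54*x + 84) - 15*x - 15
(4) = 0
(5) = -98*m^3 + m^2*(-287*x - 287) + m*(-109*x^2 - 218*x - 109) - 10*x^3 - 30*x^2 - 30*x - 10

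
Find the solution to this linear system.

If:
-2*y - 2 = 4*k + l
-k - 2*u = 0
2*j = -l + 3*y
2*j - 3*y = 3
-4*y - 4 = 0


Then:
j = 0
k = 3/4
l = -3
u = -3/8
y = -1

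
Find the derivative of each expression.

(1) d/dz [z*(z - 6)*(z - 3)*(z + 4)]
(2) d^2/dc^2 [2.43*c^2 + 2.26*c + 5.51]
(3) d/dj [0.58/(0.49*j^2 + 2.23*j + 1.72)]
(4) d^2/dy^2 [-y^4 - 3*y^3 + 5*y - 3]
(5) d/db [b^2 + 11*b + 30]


(1) = 4*z^3 - 15*z^2 - 36*z + 72
(2) = 4.86000000000000
(3) = (-0.5684*j - 1.2934)/(0.49*j^2 + 2.23*j + 1.72)^2
(4) = 6*y*(-2*y - 3)
(5) = 2*b + 11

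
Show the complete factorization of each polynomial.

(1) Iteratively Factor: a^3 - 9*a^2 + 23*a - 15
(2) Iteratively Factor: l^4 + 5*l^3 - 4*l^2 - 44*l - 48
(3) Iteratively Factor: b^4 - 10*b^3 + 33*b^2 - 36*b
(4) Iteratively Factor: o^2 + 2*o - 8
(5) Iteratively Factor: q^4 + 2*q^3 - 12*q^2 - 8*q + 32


(1) = (a - 1)*(a^2 - 8*a + 15) = (a - 5)*(a - 1)*(a - 3)
(2) = (l + 2)*(l^3 + 3*l^2 - 10*l - 24) = (l + 2)^2*(l^2 + l - 12) = (l + 2)^2*(l + 4)*(l - 3)
(3) = (b - 3)*(b^3 - 7*b^2 + 12*b) = b*(b - 3)*(b^2 - 7*b + 12) = b*(b - 3)^2*(b - 4)
(4) = (o + 4)*(o - 2)
(5) = (q - 2)*(q^3 + 4*q^2 - 4*q - 16) = (q - 2)*(q + 4)*(q^2 - 4) = (q - 2)^2*(q + 4)*(q + 2)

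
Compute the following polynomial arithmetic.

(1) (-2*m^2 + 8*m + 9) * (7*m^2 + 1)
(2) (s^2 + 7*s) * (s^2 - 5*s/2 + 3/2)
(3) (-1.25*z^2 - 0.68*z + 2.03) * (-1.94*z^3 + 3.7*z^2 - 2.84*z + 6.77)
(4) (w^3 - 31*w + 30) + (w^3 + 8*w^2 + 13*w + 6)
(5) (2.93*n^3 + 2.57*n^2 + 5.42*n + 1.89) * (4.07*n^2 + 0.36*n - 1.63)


(1) = -14*m^4 + 56*m^3 + 61*m^2 + 8*m + 9
(2) = s^4 + 9*s^3/2 - 16*s^2 + 21*s/2
(3) = 2.425*z^5 - 3.3058*z^4 - 2.9042*z^3 + 0.9797*z^2 - 10.3688*z + 13.7431
(4) = 2*w^3 + 8*w^2 - 18*w + 36
(5) = 11.9251*n^5 + 11.5147*n^4 + 18.2087*n^3 + 5.4544*n^2 - 8.1542*n - 3.0807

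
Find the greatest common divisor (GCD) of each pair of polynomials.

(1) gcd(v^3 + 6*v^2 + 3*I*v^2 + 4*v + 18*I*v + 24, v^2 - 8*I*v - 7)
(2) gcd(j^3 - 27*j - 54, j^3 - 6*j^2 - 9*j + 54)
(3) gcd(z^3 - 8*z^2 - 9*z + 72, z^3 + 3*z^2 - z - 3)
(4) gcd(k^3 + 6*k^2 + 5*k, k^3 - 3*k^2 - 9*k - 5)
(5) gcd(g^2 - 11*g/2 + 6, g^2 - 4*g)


(1) = gcd((v + 6)*(v - I)*(v + 4*I), (v - 7*I)*(v - I)) = v - I
(2) = j^2 - 3*j - 18
(3) = gcd((z - 8)*(z - 3)*(z + 3), (z - 1)*(z + 1)*(z + 3)) = z + 3
(4) = k + 1
(5) = g - 4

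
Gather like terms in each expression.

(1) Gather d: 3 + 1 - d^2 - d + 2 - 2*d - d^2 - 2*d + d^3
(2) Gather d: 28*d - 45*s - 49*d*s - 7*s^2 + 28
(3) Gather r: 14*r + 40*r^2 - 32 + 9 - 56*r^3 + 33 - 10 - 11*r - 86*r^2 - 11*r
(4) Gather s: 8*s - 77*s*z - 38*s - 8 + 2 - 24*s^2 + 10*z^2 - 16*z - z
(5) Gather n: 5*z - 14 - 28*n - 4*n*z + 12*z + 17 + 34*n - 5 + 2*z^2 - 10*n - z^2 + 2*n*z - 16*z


(1) = d^3 - 2*d^2 - 5*d + 6
(2) = d*(28 - 49*s) - 7*s^2 - 45*s + 28
(3) = -56*r^3 - 46*r^2 - 8*r
(4) = -24*s^2 + s*(-77*z - 30) + 10*z^2 - 17*z - 6
(5) = n*(-2*z - 4) + z^2 + z - 2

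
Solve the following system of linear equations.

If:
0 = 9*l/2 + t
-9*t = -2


Then:
l = -4/81
t = 2/9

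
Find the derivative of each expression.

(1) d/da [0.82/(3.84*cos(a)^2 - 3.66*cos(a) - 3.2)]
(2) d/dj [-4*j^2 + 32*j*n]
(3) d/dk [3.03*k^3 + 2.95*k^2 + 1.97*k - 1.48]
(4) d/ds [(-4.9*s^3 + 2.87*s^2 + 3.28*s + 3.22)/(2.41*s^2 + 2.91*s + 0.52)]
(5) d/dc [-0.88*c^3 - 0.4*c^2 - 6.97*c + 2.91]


(1) = (6.2976*cos(a) - 3.0012)*sin(a)/(-3.84*cos(a)^2 + 3.66*cos(a) + 3.2)^2
(2) = -8*j + 32*n
(3) = 9.09*k^2 + 5.9*k + 1.97
(4) = (-11.809*s^4 - 28.518*s^3 - 7.1971*s^2 - 12.5356*s - 7.6646)/(5.8081*s^4 + 14.0262*s^3 + 10.9745*s^2 + 3.0264*s + 0.2704)
(5) = -2.64*c^2 - 0.8*c - 6.97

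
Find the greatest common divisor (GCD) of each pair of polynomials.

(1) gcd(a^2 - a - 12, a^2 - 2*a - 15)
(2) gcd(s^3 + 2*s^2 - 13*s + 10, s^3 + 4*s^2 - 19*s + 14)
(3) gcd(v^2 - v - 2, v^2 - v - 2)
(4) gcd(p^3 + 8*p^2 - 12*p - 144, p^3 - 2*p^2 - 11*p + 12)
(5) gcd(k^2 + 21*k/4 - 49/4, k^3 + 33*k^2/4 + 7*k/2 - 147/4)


(1) = a + 3
(2) = gcd((s - 2)*(s - 1)*(s + 5), (s - 2)*(s - 1)*(s + 7)) = s^2 - 3*s + 2
(3) = gcd((v - 2)*(v + 1), (v - 2)*(v + 1)) = v^2 - v - 2
(4) = gcd((p - 4)*(p + 6)^2, (p - 4)*(p - 1)*(p + 3)) = p - 4
(5) = gcd((k - 7/4)*(k + 7), (k - 7/4)*(k + 3)*(k + 7)) = k^2 + 21*k/4 - 49/4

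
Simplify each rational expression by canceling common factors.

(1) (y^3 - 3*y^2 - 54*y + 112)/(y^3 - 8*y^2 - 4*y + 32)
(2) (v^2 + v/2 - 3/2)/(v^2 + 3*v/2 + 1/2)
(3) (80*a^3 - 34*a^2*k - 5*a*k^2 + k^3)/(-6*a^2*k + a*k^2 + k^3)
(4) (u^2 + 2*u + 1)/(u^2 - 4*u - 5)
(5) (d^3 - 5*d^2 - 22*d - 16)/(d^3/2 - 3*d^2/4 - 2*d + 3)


(1) = (y + 7)/(y + 2)
(2) = (2*v^2 + v - 3)/(2*v^2 + 3*v + 1)
(3) = (-40*a^2 - 3*a*k + k^2)/(3*a*k + k^2)
(4) = (u + 1)/(u - 5)
(5) = (4*d^2 - 28*d - 32)/(2*d^2 - 7*d + 6)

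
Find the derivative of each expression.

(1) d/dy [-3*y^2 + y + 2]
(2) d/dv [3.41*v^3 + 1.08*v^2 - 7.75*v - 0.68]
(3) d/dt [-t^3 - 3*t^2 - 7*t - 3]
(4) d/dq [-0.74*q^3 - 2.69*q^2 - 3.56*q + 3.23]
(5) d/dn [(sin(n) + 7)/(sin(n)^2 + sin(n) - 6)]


(1) = 1 - 6*y
(2) = 10.23*v^2 + 2.16*v - 7.75
(3) = -3*t^2 - 6*t - 7
(4) = -2.22*q^2 - 5.38*q - 3.56
(5) = -(sin(n)^2 + 14*sin(n) + 13)*cos(n)/(sin(n)^2 + sin(n) - 6)^2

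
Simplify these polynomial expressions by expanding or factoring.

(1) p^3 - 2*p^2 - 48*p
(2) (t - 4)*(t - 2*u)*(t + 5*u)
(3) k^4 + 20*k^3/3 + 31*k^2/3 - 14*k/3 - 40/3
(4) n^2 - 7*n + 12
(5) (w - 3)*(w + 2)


(1) = p*(p - 8)*(p + 6)
(2) = t^3 + 3*t^2*u - 4*t^2 - 10*t*u^2 - 12*t*u + 40*u^2
(3) = (k - 1)*(k + 5/3)*(k + 2)*(k + 4)
(4) = (n - 4)*(n - 3)
(5) = w^2 - w - 6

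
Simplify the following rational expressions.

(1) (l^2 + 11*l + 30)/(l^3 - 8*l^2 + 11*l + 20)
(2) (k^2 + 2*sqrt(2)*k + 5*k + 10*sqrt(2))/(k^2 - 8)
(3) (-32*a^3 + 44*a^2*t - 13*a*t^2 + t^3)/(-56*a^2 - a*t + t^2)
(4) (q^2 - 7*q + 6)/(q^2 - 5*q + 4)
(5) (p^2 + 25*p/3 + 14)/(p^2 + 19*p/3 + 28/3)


(1) = (l^2 + 11*l + 30)/(l^3 - 8*l^2 + 11*l + 20)
(2) = (k + 5)/(k - 2*sqrt(2))
(3) = (4*a^2 - 5*a*t + t^2)/(7*a + t)
(4) = (q - 6)/(q - 4)
(5) = (p + 6)/(p + 4)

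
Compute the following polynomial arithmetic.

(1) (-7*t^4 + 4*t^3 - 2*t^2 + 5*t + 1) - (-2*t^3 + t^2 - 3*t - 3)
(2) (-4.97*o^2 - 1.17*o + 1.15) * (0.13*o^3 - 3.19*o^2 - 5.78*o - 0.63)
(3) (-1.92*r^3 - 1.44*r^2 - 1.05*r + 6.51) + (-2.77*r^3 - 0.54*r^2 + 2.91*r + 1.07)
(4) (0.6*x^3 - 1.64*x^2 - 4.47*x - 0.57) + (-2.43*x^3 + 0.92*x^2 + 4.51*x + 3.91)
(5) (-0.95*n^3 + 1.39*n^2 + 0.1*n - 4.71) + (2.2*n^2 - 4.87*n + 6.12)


(1) = -7*t^4 + 6*t^3 - 3*t^2 + 8*t + 4
(2) = -0.6461*o^5 + 15.7022*o^4 + 32.6084*o^3 + 6.2252*o^2 - 5.9099*o - 0.7245
(3) = -4.69*r^3 - 1.98*r^2 + 1.86*r + 7.58
(4) = -1.83*x^3 - 0.72*x^2 + 0.04*x + 3.34
(5) = -0.95*n^3 + 3.59*n^2 - 4.77*n + 1.41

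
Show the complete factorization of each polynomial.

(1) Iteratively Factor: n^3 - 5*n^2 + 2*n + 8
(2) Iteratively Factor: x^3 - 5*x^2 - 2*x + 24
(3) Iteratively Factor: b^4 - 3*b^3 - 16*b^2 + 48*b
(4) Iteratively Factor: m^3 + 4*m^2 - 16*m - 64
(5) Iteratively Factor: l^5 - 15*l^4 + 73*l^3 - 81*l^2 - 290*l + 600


(1) = (n + 1)*(n^2 - 6*n + 8) = (n - 2)*(n + 1)*(n - 4)
(2) = (x + 2)*(x^2 - 7*x + 12) = (x - 3)*(x + 2)*(x - 4)
(3) = (b - 3)*(b^3 - 16*b) = (b - 4)*(b - 3)*(b^2 + 4*b) = (b - 4)*(b - 3)*(b + 4)*(b)
(4) = (m + 4)*(m^2 - 16) = (m + 4)^2*(m - 4)
(5) = (l + 2)*(l^4 - 17*l^3 + 107*l^2 - 295*l + 300) = (l - 5)*(l + 2)*(l^3 - 12*l^2 + 47*l - 60) = (l - 5)*(l - 3)*(l + 2)*(l^2 - 9*l + 20) = (l - 5)*(l - 4)*(l - 3)*(l + 2)*(l - 5)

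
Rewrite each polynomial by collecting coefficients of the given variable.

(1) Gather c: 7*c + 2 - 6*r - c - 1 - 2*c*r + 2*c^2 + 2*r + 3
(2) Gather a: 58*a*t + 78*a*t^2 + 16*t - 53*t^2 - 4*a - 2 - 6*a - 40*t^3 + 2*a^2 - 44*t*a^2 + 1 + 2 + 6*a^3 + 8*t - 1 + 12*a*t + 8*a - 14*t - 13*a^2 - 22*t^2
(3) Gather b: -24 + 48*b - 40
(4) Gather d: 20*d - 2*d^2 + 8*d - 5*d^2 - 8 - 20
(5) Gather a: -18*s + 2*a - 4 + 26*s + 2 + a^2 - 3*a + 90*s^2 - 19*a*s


(1) = 2*c^2 + c*(6 - 2*r) - 4*r + 4
(2) = 6*a^3 + a^2*(-44*t - 11) + a*(78*t^2 + 70*t - 2) - 40*t^3 - 75*t^2 + 10*t
(3) = 48*b - 64
(4) = -7*d^2 + 28*d - 28
(5) = a^2 + a*(-19*s - 1) + 90*s^2 + 8*s - 2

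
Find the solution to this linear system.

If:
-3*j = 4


Then:
j = -4/3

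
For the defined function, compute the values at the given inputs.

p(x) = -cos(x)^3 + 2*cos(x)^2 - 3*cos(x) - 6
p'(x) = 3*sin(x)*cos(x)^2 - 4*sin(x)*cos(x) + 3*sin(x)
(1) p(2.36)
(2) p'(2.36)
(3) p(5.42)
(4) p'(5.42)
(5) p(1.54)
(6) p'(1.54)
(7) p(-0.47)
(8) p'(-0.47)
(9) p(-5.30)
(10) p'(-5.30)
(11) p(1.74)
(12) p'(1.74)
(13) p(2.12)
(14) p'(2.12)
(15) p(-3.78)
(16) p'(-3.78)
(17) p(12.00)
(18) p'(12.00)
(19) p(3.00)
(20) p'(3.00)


(1) = -2.51
(2) = 5.18
(3) = -7.38
(4) = -1.27
(5) = -6.09
(6) = 2.88
(7) = -7.79
(8) = -0.82
(9) = -7.22
(10) = 1.42
(11) = -5.43
(12) = 3.70
(13) = -3.75
(14) = 5.04
(15) = -1.78
(16) = 4.85
(17) = -7.71
(18) = -0.94
(19) = -0.10
(20) = 1.40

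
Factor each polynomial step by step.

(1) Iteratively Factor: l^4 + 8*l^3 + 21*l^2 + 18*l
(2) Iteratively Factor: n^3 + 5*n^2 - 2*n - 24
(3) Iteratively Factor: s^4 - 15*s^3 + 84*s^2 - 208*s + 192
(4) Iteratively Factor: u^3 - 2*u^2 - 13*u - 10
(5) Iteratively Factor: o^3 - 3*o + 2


(1) = (l + 2)*(l^3 + 6*l^2 + 9*l) = (l + 2)*(l + 3)*(l^2 + 3*l) = l*(l + 2)*(l + 3)*(l + 3)
(2) = (n - 2)*(n^2 + 7*n + 12) = (n - 2)*(n + 4)*(n + 3)
(3) = (s - 4)*(s^3 - 11*s^2 + 40*s - 48) = (s - 4)^2*(s^2 - 7*s + 12) = (s - 4)^2*(s - 3)*(s - 4)
(4) = (u + 2)*(u^2 - 4*u - 5) = (u + 1)*(u + 2)*(u - 5)
(5) = (o - 1)*(o^2 + o - 2) = (o - 1)^2*(o + 2)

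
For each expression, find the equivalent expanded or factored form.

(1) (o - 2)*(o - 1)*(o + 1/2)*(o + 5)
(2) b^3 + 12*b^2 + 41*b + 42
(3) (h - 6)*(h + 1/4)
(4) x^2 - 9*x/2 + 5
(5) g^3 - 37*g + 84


(1) = o^4 + 5*o^3/2 - 12*o^2 + 7*o/2 + 5
(2) = (b + 2)*(b + 3)*(b + 7)
(3) = h^2 - 23*h/4 - 3/2
(4) = (x - 5/2)*(x - 2)
(5) = (g - 4)*(g - 3)*(g + 7)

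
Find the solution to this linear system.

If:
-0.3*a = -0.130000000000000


Then:
a = 0.43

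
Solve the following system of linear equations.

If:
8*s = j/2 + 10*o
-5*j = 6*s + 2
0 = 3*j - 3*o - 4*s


Then:
j = -128/509
o = -44/509
s = -63/509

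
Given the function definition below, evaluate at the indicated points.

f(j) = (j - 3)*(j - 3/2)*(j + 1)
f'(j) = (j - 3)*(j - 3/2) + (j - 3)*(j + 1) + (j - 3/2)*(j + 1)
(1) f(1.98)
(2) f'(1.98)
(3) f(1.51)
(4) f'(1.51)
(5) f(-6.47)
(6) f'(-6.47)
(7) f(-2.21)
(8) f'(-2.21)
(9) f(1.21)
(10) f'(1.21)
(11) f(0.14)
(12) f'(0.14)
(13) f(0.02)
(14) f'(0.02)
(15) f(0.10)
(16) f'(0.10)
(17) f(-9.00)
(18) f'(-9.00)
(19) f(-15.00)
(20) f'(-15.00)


(1) = -1.46
(2) = -2.10
(3) = -0.04
(4) = -3.73
(5) = -412.85
(6) = 170.87
(7) = -23.39
(8) = 30.12
(9) = 1.15
(10) = -4.08
(11) = 4.43
(12) = -0.92
(13) = 4.50
(14) = -0.14
(15) = 4.47
(16) = -0.67
(17) = -1008.00
(18) = 306.00
(19) = -4158.00
(20) = 780.00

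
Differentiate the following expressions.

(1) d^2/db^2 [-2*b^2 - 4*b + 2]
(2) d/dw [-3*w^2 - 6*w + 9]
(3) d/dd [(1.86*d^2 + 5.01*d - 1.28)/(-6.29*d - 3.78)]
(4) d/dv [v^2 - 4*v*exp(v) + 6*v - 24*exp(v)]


(1) = -4
(2) = -6*w - 6
(3) = (-11.6994*d^2 - 14.0616*d - 26.989)/(39.5641*d^2 + 47.5524*d + 14.2884)
(4) = -4*v*exp(v) + 2*v - 28*exp(v) + 6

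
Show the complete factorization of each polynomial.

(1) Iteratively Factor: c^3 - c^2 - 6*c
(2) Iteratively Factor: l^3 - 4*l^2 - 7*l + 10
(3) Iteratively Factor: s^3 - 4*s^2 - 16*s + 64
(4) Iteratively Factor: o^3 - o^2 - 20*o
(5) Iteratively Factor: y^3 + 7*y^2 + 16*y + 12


(1) = (c)*(c^2 - c - 6) = c*(c + 2)*(c - 3)
(2) = (l + 2)*(l^2 - 6*l + 5) = (l - 1)*(l + 2)*(l - 5)
(3) = (s - 4)*(s^2 - 16) = (s - 4)^2*(s + 4)
(4) = (o)*(o^2 - o - 20) = o*(o - 5)*(o + 4)
(5) = (y + 3)*(y^2 + 4*y + 4) = (y + 2)*(y + 3)*(y + 2)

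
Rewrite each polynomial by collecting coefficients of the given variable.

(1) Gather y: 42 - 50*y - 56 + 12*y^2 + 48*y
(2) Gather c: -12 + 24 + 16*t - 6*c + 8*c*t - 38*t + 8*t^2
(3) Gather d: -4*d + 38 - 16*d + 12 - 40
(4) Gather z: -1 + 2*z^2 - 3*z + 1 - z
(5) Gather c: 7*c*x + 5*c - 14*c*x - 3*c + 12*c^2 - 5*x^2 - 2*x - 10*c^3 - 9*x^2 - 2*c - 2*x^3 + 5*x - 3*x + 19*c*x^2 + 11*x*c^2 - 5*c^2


(1) = 12*y^2 - 2*y - 14
(2) = c*(8*t - 6) + 8*t^2 - 22*t + 12
(3) = 10 - 20*d
(4) = 2*z^2 - 4*z
(5) = -10*c^3 + c^2*(11*x + 7) + c*(19*x^2 - 7*x) - 2*x^3 - 14*x^2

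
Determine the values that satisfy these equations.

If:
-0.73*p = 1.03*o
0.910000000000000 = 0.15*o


Then:
o = 6.07
p = -8.56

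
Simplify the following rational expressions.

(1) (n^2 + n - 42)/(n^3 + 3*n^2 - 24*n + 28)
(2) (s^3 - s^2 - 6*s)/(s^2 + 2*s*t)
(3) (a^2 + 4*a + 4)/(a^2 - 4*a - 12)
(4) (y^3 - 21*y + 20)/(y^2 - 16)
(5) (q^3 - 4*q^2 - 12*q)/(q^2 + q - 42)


(1) = (n - 6)/(n^2 - 4*n + 4)
(2) = (s^2 - s - 6)/(s + 2*t)
(3) = (a + 2)/(a - 6)
(4) = (y^2 + 4*y - 5)/(y + 4)
(5) = (q^2 + 2*q)/(q + 7)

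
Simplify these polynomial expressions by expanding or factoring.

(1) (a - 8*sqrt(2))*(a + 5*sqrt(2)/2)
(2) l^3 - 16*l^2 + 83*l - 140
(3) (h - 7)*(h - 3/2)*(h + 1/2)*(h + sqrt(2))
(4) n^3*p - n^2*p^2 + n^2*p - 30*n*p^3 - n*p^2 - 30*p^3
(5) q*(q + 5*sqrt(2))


(1) = a^2 - 11*sqrt(2)*a/2 - 40
(2) = (l - 7)*(l - 5)*(l - 4)
(3) = h^4 - 8*h^3 + sqrt(2)*h^3 - 8*sqrt(2)*h^2 + 25*h^2/4 + 21*h/4 + 25*sqrt(2)*h/4 + 21*sqrt(2)/4
(4) = (n - 6*p)*(n + 5*p)*(n*p + p)
(5) = q^2 + 5*sqrt(2)*q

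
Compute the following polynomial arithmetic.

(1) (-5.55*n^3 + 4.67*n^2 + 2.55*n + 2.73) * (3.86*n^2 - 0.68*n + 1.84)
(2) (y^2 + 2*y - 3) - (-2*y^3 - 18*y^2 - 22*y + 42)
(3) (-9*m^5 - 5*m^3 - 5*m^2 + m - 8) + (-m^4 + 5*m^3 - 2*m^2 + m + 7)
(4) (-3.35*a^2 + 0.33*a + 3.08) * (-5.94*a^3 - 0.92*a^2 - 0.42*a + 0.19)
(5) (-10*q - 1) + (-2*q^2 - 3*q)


(1) = -21.423*n^5 + 21.8002*n^4 - 3.5446*n^3 + 17.3966*n^2 + 2.8356*n + 5.0232
(2) = 2*y^3 + 19*y^2 + 24*y - 45
(3) = -9*m^5 - m^4 - 7*m^2 + 2*m - 1
(4) = 19.899*a^5 + 1.1218*a^4 - 17.1918*a^3 - 3.6087*a^2 - 1.2309*a + 0.5852
(5) = -2*q^2 - 13*q - 1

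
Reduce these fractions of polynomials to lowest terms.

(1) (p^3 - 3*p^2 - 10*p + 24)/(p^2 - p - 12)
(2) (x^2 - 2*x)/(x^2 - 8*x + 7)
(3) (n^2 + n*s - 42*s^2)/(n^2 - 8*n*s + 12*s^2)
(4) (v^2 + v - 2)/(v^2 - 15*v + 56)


(1) = p - 2
(2) = (x^2 - 2*x)/(x^2 - 8*x + 7)
(3) = (-n - 7*s)/(-n + 2*s)
(4) = (v^2 + v - 2)/(v^2 - 15*v + 56)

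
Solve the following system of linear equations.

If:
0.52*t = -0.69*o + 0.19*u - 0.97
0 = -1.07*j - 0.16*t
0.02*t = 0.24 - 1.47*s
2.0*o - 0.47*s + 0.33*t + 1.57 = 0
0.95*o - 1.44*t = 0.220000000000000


Then:
j = 0.09
o = -0.65
s = 0.17
t = -0.58
u = 1.16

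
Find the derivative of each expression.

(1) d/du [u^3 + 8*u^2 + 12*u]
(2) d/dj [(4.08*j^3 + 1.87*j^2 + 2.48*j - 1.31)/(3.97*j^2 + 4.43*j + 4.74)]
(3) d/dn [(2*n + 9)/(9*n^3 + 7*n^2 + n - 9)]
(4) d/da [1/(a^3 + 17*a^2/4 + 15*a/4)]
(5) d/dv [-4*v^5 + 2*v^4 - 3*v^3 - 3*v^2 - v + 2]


(1) = 3*u^2 + 16*u + 12
(2) = (16.1976*j^4 + 36.1488*j^3 + 56.4561*j^2 + 28.129*j + 17.5585)/(15.7609*j^4 + 35.1742*j^3 + 57.2605*j^2 + 41.9964*j + 22.4676)
(3) = (18*n^3 + 14*n^2 + 2*n - (2*n + 9)*(27*n^2 + 14*n + 1) - 18)/(9*n^3 + 7*n^2 + n - 9)^2
(4) = 4*(-12*a^2 - 34*a - 15)/(a^2*(4*a^2 + 17*a + 15)^2)
(5) = -20*v^4 + 8*v^3 - 9*v^2 - 6*v - 1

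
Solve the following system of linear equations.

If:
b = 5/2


Then:
b = 5/2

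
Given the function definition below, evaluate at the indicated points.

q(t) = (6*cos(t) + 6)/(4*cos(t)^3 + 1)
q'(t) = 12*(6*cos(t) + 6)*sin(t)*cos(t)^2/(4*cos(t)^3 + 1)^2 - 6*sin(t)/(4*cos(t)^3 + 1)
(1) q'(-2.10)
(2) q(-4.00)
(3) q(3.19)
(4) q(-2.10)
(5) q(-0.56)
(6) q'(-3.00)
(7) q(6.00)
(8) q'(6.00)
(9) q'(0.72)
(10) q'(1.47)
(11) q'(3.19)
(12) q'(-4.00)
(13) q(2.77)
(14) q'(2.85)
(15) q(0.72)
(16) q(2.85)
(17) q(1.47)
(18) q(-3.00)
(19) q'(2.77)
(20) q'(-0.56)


(1) = -22.63
(2) = -17.75
(3) = -0.00
(4) = 6.12
(5) = 3.23
(6) = -0.31
(7) = 2.59
(8) = -1.39
(9) = 4.98
(10) = -5.15
(11) = -0.10
(12) = 627.06
(13) = -0.18
(14) = 0.81
(15) = 3.89
(16) = -0.10
(17) = 6.58
(18) = -0.02
(19) = 1.28
(20) = -3.38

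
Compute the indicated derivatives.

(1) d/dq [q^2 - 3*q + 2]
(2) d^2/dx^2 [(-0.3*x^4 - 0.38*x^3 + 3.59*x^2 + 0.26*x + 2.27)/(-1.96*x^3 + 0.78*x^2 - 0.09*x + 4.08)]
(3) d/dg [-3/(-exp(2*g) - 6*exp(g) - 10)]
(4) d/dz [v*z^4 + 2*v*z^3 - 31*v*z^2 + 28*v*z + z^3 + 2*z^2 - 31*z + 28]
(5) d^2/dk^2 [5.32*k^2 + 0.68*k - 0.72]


(1) = 2*q - 3
(2) = (-26.1616*x^6 + 7.872792*x^5 - 56.252292*x^4 - 351.296856*x^3 + 91.999728*x^2 - 65.041956*x - 105.300774)/(7.529536*x^9 - 8.989344*x^8 + 4.614624*x^7 - 48.321288*x^6 + 37.63692*x^5 - 11.784042*x^4 + 99.600057*x^3 - 39.05172*x^2 + 4.494528*x - 67.917312)
(3) = 6*(-exp(g) - 3)*exp(g)/(exp(2*g) + 6*exp(g) + 10)^2
(4) = 4*v*z^3 + 6*v*z^2 - 62*v*z + 28*v + 3*z^2 + 4*z - 31
(5) = 10.6400000000000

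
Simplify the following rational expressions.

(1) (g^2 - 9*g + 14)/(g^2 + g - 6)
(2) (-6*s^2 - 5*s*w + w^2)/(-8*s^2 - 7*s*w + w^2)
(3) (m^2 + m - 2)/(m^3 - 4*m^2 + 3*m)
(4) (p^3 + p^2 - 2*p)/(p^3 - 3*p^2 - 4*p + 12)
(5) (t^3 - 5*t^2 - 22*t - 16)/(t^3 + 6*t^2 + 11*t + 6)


(1) = (g - 7)/(g + 3)
(2) = (6*s - w)/(8*s - w)
(3) = (m + 2)/(m^2 - 3*m)
(4) = (p^2 - p)/(p^2 - 5*p + 6)
(5) = (t - 8)/(t + 3)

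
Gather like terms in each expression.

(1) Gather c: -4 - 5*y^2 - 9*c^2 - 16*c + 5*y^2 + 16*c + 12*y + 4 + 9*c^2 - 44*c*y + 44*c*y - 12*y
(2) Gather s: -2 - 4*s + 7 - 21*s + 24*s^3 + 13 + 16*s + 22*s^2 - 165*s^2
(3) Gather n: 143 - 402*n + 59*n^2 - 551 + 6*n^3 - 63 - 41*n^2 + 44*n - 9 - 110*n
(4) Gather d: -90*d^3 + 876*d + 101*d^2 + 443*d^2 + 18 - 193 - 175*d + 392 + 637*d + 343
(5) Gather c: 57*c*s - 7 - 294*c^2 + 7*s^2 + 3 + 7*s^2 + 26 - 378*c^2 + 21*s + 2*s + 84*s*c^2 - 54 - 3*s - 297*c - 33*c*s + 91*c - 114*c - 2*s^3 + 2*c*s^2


(1) = 0
(2) = 24*s^3 - 143*s^2 - 9*s + 18
(3) = 6*n^3 + 18*n^2 - 468*n - 480
(4) = -90*d^3 + 544*d^2 + 1338*d + 560
(5) = c^2*(84*s - 672) + c*(2*s^2 + 24*s - 320) - 2*s^3 + 14*s^2 + 20*s - 32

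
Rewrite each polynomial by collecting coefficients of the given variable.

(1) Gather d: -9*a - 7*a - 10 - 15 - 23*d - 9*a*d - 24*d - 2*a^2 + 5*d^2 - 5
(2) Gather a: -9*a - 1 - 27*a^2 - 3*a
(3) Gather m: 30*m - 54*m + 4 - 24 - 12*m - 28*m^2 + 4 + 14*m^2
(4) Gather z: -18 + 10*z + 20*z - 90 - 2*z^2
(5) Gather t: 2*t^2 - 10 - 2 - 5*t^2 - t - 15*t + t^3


(1) = -2*a^2 - 16*a + 5*d^2 + d*(-9*a - 47) - 30
(2) = -27*a^2 - 12*a - 1
(3) = -14*m^2 - 36*m - 16
(4) = -2*z^2 + 30*z - 108
(5) = t^3 - 3*t^2 - 16*t - 12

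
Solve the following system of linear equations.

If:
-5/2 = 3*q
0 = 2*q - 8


Then:
No Solution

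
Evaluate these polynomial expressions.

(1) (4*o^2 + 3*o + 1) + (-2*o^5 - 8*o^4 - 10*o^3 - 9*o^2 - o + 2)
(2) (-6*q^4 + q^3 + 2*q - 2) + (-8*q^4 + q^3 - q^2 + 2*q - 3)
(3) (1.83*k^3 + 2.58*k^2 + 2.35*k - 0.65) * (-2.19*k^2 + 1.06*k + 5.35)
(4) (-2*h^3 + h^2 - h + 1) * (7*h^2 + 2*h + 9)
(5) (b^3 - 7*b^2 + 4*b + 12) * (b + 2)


(1) = -2*o^5 - 8*o^4 - 10*o^3 - 5*o^2 + 2*o + 3
(2) = -14*q^4 + 2*q^3 - q^2 + 4*q - 5
(3) = -4.0077*k^5 - 3.7104*k^4 + 7.3788*k^3 + 17.7175*k^2 + 11.8835*k - 3.4775
(4) = -14*h^5 + 3*h^4 - 23*h^3 + 14*h^2 - 7*h + 9
(5) = b^4 - 5*b^3 - 10*b^2 + 20*b + 24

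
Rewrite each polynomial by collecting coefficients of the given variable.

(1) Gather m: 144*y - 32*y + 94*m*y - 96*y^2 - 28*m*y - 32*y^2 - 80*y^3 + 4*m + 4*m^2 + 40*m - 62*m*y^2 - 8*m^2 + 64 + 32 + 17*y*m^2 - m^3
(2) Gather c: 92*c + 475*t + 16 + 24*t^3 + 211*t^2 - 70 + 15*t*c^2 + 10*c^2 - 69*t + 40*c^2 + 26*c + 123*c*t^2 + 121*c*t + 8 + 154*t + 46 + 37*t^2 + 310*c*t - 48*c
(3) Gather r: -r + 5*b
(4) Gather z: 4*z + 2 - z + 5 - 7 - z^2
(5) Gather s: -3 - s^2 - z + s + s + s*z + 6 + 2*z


(1) = -m^3 + m^2*(17*y - 4) + m*(-62*y^2 + 66*y + 44) - 80*y^3 - 128*y^2 + 112*y + 96
(2) = c^2*(15*t + 50) + c*(123*t^2 + 431*t + 70) + 24*t^3 + 248*t^2 + 560*t
(3) = 5*b - r
(4) = -z^2 + 3*z
(5) = -s^2 + s*(z + 2) + z + 3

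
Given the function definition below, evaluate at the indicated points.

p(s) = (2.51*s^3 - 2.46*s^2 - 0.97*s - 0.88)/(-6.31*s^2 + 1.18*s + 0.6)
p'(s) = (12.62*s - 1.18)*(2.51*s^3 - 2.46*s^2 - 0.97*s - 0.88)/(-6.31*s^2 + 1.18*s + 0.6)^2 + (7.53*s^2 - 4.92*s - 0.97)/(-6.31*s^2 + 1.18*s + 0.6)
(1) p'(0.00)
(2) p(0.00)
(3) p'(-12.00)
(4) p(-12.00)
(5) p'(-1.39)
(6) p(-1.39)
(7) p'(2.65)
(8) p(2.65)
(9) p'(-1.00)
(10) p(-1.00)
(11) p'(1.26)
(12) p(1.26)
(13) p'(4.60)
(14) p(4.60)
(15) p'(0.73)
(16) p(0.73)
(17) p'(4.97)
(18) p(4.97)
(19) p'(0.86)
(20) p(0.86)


(1) = 1.27
(2) = -1.47
(3) = -0.40
(4) = 5.08
(5) = -0.36
(6) = 0.83
(7) = -0.45
(8) = -0.64
(9) = -0.25
(10) = 0.71
(11) = -0.83
(12) = 0.12
(13) = -0.41
(14) = -1.47
(15) = -3.98
(16) = 1.01
(17) = -0.41
(18) = -1.62
(19) = -2.13
(20) = 0.63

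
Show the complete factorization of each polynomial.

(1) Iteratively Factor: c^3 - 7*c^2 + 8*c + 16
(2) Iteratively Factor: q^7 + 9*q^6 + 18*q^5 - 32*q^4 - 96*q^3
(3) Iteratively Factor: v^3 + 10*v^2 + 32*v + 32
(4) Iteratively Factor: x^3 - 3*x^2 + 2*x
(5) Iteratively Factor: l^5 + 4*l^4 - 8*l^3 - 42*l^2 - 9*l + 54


(1) = (c - 4)*(c^2 - 3*c - 4) = (c - 4)*(c + 1)*(c - 4)
(2) = (q + 4)*(q^6 + 5*q^5 - 2*q^4 - 24*q^3) = (q + 3)*(q + 4)*(q^5 + 2*q^4 - 8*q^3) = q*(q + 3)*(q + 4)*(q^4 + 2*q^3 - 8*q^2) = q*(q - 2)*(q + 3)*(q + 4)*(q^3 + 4*q^2) = q^2*(q - 2)*(q + 3)*(q + 4)*(q^2 + 4*q) = q^3*(q - 2)*(q + 3)*(q + 4)*(q + 4)
(3) = (v + 2)*(v^2 + 8*v + 16) = (v + 2)*(v + 4)*(v + 4)
(4) = (x - 1)*(x^2 - 2*x) = x*(x - 1)*(x - 2)
(5) = (l + 3)*(l^4 + l^3 - 11*l^2 - 9*l + 18) = (l - 3)*(l + 3)*(l^3 + 4*l^2 + l - 6) = (l - 3)*(l + 2)*(l + 3)*(l^2 + 2*l - 3) = (l - 3)*(l - 1)*(l + 2)*(l + 3)*(l + 3)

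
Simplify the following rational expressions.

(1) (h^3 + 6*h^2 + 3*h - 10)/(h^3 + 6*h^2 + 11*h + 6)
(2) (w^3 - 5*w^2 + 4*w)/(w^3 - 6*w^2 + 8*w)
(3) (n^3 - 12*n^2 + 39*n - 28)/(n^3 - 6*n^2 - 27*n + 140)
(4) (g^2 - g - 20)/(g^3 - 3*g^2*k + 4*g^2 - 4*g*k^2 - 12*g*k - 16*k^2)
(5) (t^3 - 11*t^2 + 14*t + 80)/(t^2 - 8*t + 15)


(1) = (h^2 + 4*h - 5)/(h^2 + 4*h + 3)
(2) = (w - 1)/(w - 2)
(3) = (n - 1)/(n + 5)
(4) = (g - 5)/(g^2 - 3*g*k - 4*k^2)
(5) = (t^2 - 6*t - 16)/(t - 3)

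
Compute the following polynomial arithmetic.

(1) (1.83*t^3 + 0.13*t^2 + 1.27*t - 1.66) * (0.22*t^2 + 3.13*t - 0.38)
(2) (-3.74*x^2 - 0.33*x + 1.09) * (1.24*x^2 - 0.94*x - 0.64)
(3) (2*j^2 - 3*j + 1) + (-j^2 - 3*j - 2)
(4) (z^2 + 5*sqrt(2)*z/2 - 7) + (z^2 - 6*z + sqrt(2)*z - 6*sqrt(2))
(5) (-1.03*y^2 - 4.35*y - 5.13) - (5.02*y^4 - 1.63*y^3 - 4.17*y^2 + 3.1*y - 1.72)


(1) = 0.4026*t^5 + 5.7565*t^4 - 0.0091*t^3 + 3.5605*t^2 - 5.6784*t + 0.6308
(2) = -4.6376*x^4 + 3.1064*x^3 + 4.0554*x^2 - 0.8134*x - 0.6976
(3) = j^2 - 6*j - 1
(4) = 2*z^2 - 6*z + 7*sqrt(2)*z/2 - 6*sqrt(2) - 7
(5) = -5.02*y^4 + 1.63*y^3 + 3.14*y^2 - 7.45*y - 3.41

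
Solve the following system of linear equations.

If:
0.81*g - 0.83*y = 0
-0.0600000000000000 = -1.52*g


Then:
g = 0.04
y = 0.04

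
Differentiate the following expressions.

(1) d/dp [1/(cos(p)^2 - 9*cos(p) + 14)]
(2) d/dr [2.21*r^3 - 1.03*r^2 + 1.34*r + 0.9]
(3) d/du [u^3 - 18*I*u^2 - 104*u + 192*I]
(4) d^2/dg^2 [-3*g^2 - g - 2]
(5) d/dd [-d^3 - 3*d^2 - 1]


(1) = (2*cos(p) - 9)*sin(p)/(cos(p)^2 - 9*cos(p) + 14)^2
(2) = 6.63*r^2 - 2.06*r + 1.34
(3) = 3*u^2 - 36*I*u - 104
(4) = -6
(5) = 3*d*(-d - 2)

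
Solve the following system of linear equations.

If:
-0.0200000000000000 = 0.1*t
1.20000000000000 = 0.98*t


Then:
No Solution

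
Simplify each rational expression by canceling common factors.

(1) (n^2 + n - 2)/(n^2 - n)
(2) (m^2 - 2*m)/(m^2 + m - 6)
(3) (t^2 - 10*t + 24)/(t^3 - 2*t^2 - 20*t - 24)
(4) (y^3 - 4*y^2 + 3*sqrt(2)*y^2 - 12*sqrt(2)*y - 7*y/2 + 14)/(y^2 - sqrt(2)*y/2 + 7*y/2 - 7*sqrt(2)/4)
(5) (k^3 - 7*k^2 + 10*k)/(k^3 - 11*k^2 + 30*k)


(1) = (n + 2)/n
(2) = m/(m + 3)
(3) = (t - 4)/(t^2 + 4*t + 4)
(4) = (8*y^2 + y*(-32 + 28*sqrt(2)) - 112*sqrt(2))/(8*y + 28)
(5) = (k - 2)/(k - 6)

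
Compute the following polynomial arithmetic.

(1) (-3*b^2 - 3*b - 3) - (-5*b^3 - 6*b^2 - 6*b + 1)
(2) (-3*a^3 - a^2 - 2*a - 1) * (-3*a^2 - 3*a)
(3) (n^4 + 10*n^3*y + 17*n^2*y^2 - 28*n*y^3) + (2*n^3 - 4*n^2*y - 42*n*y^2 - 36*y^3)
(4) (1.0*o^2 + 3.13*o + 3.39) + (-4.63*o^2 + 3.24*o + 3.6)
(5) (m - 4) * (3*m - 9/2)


(1) = 5*b^3 + 3*b^2 + 3*b - 4
(2) = 9*a^5 + 12*a^4 + 9*a^3 + 9*a^2 + 3*a
(3) = n^4 + 10*n^3*y + 2*n^3 + 17*n^2*y^2 - 4*n^2*y - 28*n*y^3 - 42*n*y^2 - 36*y^3
(4) = -3.63*o^2 + 6.37*o + 6.99
(5) = 3*m^2 - 33*m/2 + 18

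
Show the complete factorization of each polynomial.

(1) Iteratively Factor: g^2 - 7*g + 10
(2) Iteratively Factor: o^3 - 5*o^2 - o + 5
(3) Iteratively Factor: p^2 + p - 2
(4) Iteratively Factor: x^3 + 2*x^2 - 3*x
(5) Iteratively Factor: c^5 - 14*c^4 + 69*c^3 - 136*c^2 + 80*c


(1) = (g - 2)*(g - 5)
(2) = (o - 1)*(o^2 - 4*o - 5) = (o - 1)*(o + 1)*(o - 5)
(3) = (p + 2)*(p - 1)
(4) = (x)*(x^2 + 2*x - 3) = x*(x + 3)*(x - 1)
(5) = (c - 4)*(c^4 - 10*c^3 + 29*c^2 - 20*c) = (c - 4)^2*(c^3 - 6*c^2 + 5*c) = (c - 5)*(c - 4)^2*(c^2 - c) = (c - 5)*(c - 4)^2*(c - 1)*(c)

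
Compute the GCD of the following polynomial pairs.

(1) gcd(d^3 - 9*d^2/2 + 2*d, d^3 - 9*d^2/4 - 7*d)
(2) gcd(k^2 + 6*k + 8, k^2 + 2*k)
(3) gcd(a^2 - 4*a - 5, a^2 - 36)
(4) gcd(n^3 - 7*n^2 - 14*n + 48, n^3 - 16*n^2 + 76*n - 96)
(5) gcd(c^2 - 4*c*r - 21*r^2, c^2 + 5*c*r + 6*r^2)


(1) = gcd(d*(d - 4)*(d - 1/2), d*(d - 4)*(d + 7/4)) = d^2 - 4*d
(2) = k + 2
(3) = 1
(4) = gcd((n - 8)*(n - 2)*(n + 3), (n - 8)*(n - 6)*(n - 2)) = n^2 - 10*n + 16
(5) = gcd((c - 7*r)*(c + 3*r), (c + 2*r)*(c + 3*r)) = c + 3*r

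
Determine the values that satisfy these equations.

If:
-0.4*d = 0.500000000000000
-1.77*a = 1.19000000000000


Then:
a = -0.67
d = -1.25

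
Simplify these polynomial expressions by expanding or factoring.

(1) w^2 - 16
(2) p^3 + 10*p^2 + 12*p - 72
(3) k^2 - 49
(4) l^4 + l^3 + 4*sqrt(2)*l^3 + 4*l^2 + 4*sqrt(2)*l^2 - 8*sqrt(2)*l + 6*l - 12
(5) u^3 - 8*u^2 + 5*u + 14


(1) = (w - 4)*(w + 4)
(2) = (p - 2)*(p + 6)^2
(3) = (k - 7)*(k + 7)
(4) = (l - 1)*(l + 2)*(l + sqrt(2))*(l + 3*sqrt(2))
(5) = (u - 7)*(u - 2)*(u + 1)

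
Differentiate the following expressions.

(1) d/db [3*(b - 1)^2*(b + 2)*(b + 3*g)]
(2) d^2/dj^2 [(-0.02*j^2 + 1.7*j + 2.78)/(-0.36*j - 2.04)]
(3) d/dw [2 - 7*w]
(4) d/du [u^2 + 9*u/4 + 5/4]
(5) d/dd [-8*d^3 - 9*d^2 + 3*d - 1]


(1) = 12*b^3 + 27*b^2*g - 18*b - 27*g + 6
(2) = 1.942848/(0.046656*j^3 + 0.793152*j^2 + 4.494528*j + 8.489664)
(3) = -7
(4) = 2*u + 9/4
(5) = -24*d^2 - 18*d + 3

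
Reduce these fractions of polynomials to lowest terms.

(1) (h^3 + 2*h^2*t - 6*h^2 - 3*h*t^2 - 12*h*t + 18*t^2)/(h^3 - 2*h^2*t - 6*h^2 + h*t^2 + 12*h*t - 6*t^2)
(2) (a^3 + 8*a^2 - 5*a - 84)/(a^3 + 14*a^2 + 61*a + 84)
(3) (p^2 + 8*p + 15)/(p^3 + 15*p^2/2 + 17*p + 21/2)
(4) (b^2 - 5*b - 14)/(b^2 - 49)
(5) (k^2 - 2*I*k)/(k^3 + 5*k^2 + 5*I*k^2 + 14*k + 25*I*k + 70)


(1) = (-h - 3*t)/(-h + t)
(2) = (a - 3)/(a + 3)
(3) = (2*p + 10)/(2*p^2 + 9*p + 7)
(4) = (b + 2)/(b + 7)
(5) = k/(k^2 + k*(5 + 7*I) + 35*I)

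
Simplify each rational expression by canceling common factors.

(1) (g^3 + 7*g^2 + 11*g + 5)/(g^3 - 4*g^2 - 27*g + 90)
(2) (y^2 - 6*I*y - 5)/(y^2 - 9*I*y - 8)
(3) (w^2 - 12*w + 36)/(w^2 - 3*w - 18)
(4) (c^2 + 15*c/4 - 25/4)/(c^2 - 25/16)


(1) = (g^2 + 2*g + 1)/(g^2 - 9*g + 18)
(2) = (y - 5*I)/(y - 8*I)
(3) = (w - 6)/(w + 3)
(4) = (4*c + 20)/(4*c + 5)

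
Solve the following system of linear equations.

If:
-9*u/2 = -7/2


Then:
u = 7/9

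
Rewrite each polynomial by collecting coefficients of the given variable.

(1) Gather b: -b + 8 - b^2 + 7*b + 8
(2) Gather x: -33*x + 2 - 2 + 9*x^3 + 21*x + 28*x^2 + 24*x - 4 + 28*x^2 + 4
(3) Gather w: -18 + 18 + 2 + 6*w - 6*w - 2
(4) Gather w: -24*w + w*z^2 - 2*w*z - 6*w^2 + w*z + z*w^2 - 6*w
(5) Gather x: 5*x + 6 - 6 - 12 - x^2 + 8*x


(1) = -b^2 + 6*b + 16
(2) = 9*x^3 + 56*x^2 + 12*x
(3) = 0
(4) = w^2*(z - 6) + w*(z^2 - z - 30)
(5) = -x^2 + 13*x - 12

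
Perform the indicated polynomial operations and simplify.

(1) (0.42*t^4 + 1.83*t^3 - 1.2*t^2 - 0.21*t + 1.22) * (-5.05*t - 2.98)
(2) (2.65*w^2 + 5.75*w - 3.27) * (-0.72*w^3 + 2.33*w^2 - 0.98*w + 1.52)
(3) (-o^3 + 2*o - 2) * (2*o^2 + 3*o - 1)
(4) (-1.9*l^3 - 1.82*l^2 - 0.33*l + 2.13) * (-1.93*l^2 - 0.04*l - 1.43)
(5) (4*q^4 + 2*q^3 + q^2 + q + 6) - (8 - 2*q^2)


(1) = -2.121*t^5 - 10.4931*t^4 + 0.6066*t^3 + 4.6365*t^2 - 5.5352*t - 3.6356
(2) = -1.908*w^5 + 2.0345*w^4 + 13.1549*w^3 - 9.2261*w^2 + 11.9446*w - 4.9704
(3) = -2*o^5 - 3*o^4 + 5*o^3 + 2*o^2 - 8*o + 2
(4) = 3.667*l^5 + 3.5886*l^4 + 3.4267*l^3 - 1.4951*l^2 + 0.3867*l - 3.0459
(5) = 4*q^4 + 2*q^3 + 3*q^2 + q - 2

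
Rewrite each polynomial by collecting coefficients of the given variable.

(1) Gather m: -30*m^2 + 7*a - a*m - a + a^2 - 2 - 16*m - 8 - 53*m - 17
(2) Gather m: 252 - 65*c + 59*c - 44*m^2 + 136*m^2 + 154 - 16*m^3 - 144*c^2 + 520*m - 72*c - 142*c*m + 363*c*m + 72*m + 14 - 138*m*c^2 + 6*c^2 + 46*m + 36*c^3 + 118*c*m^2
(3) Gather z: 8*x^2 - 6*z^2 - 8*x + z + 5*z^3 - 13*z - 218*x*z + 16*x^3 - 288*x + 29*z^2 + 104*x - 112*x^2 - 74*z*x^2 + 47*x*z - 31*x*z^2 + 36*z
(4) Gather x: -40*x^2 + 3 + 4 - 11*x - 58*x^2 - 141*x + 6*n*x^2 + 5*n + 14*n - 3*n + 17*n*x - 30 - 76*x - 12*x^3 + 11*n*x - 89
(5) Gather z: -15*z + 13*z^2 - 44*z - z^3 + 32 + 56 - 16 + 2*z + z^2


(1) = a^2 + 6*a - 30*m^2 + m*(-a - 69) - 27
(2) = 36*c^3 - 138*c^2 - 78*c - 16*m^3 + m^2*(118*c + 92) + m*(-138*c^2 + 221*c + 638) + 420
(3) = 16*x^3 - 104*x^2 - 192*x + 5*z^3 + z^2*(23 - 31*x) + z*(-74*x^2 - 171*x + 24)
(4) = 16*n - 12*x^3 + x^2*(6*n - 98) + x*(28*n - 228) - 112
(5) = -z^3 + 14*z^2 - 57*z + 72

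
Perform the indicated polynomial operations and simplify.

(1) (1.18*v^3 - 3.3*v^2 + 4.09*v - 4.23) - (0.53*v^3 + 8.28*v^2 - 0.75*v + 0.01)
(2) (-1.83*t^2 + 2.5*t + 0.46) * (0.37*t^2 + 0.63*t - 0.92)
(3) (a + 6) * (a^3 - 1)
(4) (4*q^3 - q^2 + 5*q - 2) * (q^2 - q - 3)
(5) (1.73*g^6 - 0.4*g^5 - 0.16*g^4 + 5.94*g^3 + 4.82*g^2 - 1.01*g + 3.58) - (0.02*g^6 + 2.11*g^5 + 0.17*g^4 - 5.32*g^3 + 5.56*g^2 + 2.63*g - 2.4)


(1) = 0.65*v^3 - 11.58*v^2 + 4.84*v - 4.24
(2) = -0.6771*t^4 - 0.2279*t^3 + 3.4288*t^2 - 2.0102*t - 0.4232
(3) = a^4 + 6*a^3 - a - 6
(4) = 4*q^5 - 5*q^4 - 6*q^3 - 4*q^2 - 13*q + 6
(5) = 1.71*g^6 - 2.51*g^5 - 0.33*g^4 + 11.26*g^3 - 0.74*g^2 - 3.64*g + 5.98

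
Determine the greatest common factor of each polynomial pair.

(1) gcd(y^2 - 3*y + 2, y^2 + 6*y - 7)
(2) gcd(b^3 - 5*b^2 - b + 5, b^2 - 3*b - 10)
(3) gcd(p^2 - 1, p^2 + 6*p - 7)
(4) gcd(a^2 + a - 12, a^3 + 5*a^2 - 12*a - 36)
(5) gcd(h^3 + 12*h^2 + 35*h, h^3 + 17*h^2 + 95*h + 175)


(1) = gcd((y - 2)*(y - 1), (y - 1)*(y + 7)) = y - 1
(2) = b - 5
(3) = gcd((p - 1)*(p + 1), (p - 1)*(p + 7)) = p - 1
(4) = gcd((a - 3)*(a + 4), (a - 3)*(a + 2)*(a + 6)) = a - 3
(5) = gcd(h*(h + 5)*(h + 7), (h + 5)^2*(h + 7)) = h^2 + 12*h + 35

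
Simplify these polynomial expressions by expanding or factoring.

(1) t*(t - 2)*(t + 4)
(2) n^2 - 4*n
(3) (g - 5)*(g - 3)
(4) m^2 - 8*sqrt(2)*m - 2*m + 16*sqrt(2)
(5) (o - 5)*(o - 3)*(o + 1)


(1) = t^3 + 2*t^2 - 8*t
(2) = n*(n - 4)
(3) = g^2 - 8*g + 15
(4) = (m - 2)*(m - 8*sqrt(2))
(5) = o^3 - 7*o^2 + 7*o + 15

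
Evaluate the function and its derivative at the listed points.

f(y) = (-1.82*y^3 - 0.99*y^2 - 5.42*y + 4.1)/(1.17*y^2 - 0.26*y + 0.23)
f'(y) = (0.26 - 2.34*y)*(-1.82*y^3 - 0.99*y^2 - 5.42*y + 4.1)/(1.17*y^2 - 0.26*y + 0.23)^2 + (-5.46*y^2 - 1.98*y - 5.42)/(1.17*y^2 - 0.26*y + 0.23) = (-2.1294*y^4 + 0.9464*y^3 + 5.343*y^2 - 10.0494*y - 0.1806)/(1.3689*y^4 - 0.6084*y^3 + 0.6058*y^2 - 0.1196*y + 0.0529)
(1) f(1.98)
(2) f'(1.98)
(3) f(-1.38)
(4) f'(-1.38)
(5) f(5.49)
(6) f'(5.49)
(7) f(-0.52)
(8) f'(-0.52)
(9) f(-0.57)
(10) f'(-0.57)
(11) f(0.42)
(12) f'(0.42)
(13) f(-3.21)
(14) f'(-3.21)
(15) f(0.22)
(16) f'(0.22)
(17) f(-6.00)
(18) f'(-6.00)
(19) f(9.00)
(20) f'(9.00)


(1) = -5.73
(2) = -1.32
(3) = 5.14
(4) = 1.72
(5) = -10.47
(6) = -1.44
(7) = 10.13
(8) = 13.35
(9) = 9.50
(10) = 11.97
(11) = 4.63
(12) = -32.27
(13) = 5.45
(14) = -0.99
(15) = 12.38
(16) = -40.42
(17) = 8.98
(18) = -1.41
(19) = -15.67
(20) = -1.51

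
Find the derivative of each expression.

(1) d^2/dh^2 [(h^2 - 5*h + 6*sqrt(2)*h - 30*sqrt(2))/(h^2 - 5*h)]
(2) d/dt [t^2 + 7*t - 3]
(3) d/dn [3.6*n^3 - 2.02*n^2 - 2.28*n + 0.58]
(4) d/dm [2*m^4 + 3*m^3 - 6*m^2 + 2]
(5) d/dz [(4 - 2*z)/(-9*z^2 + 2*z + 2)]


(1) = 12*sqrt(2)/h^3
(2) = 2*t + 7
(3) = 10.8*n^2 - 4.04*n - 2.28
(4) = m*(8*m^2 + 9*m - 12)
(5) = 6*(-3*z^2 + 12*z - 2)/(81*z^4 - 36*z^3 - 32*z^2 + 8*z + 4)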